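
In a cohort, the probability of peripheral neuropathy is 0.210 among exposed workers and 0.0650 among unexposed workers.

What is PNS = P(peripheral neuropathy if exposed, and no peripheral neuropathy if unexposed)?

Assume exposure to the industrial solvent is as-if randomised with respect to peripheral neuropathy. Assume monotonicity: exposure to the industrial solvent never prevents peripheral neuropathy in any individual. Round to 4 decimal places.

PNS ≈ 0.1450

Let p₁ = 0.21, p₀ = 0.065.
Under exogeneity and monotonicity, PNS = p₁ − p₀.
PNS = 0.21 − 0.065 = 0.145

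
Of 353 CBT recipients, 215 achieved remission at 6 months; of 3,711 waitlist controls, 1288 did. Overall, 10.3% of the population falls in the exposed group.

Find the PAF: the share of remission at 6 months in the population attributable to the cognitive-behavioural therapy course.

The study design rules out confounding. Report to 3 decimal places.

p₁ = P(outcome | exposed) = 215/353 = 0.60907
p₀ = P(outcome | unexposed) = 1288/3711 = 0.34708
Overall risk P(Y=1) = π·p₁ + (1−π)·p₀ = 0.103×0.60907 + 0.897×0.34708 = 0.37406.
Under exogeneity, PAF = [P(Y=1) − p₀] / P(Y=1).
PAF = (0.37406 − 0.34708) / 0.37406 ≈ 0.0721

PAF ≈ 0.072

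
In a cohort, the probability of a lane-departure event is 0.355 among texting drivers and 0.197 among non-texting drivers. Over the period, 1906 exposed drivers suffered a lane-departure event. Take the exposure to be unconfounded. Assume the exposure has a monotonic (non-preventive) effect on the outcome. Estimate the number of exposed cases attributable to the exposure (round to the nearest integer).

about 848 cases

Let p₁ = 0.355, p₀ = 0.197.
PN = (p₁ − p₀)/p₁ = (0.355 − 0.197) / 0.355 ≈ 0.44507.
Attributable cases ≈ PN × (exposed cases) = 0.44507 × 1906 ≈ 848.30.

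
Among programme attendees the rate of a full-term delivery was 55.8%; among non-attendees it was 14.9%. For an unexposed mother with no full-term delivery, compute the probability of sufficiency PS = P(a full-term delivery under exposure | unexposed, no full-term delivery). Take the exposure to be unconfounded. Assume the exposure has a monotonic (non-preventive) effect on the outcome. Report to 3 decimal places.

p₁ = 0.558, p₀ = 0.149.
Under exogeneity and monotonicity, PS = (p₁ − p₀) / (1 − p₀).
PS = (0.558 − 0.149) / (1 − 0.149) = 0.409 / 0.851 ≈ 0.4806

PS ≈ 0.481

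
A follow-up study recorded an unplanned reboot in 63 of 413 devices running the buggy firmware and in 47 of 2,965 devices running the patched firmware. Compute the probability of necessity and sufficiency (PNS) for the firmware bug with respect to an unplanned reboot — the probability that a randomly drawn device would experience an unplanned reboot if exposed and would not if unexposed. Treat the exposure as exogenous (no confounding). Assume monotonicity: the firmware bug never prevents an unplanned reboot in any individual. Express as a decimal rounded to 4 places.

p₁ = P(outcome | exposed) = 63/413 = 0.15254
p₀ = P(outcome | unexposed) = 47/2965 = 0.015852
Under exogeneity and monotonicity, PNS = p₁ − p₀.
PNS = 0.15254 − 0.015852 = 0.13669

PNS ≈ 0.1367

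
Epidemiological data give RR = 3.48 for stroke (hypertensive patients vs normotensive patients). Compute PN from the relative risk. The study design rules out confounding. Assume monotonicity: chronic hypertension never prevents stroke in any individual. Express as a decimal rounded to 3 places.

PN ≈ 0.713

Under exogeneity and monotonicity, PN = (RR − 1) / RR = 1 − 1/RR.
PN = (3.48 − 1) / 3.48 = 2.48 / 3.48 ≈ 0.7126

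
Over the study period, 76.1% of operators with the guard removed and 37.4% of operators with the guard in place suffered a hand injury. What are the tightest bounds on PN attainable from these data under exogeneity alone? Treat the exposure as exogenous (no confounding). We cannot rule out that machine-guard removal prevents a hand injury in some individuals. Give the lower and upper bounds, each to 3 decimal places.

0.509 ≤ PN ≤ 0.823

p₁ = 0.761, p₀ = 0.374.
Under exogeneity alone the bounds on PN are max{0,(p₁−p₀)/p₁} ≤ PN ≤ min{1,(1−p₀)/p₁}.
  lower = (p₁ − p₀)/p₁ = 0.387 / 0.761 ≈ 0.5085
  upper = min{1, (1 − p₀)/p₁} = 0.626 / 0.761 ≈ 0.8226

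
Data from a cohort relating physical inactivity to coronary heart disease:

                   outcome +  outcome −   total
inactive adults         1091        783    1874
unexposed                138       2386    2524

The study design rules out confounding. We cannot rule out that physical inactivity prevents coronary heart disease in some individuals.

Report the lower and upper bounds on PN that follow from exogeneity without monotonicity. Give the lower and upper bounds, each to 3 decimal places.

0.906 ≤ PN ≤ 1.000

p₁ = P(outcome | exposed) = 1091/1874 = 0.58218
p₀ = P(outcome | unexposed) = 138/2524 = 0.054675
Under exogeneity alone the bounds on PN are max{0,(p₁−p₀)/p₁} ≤ PN ≤ min{1,(1−p₀)/p₁}.
  lower = (p₁ − p₀)/p₁ = 0.5275 / 0.58218 ≈ 0.9061
  upper = min{1, (1 − p₀)/p₁} = 0.94532 / 0.58218 ≈ 1.6238 → capped at 1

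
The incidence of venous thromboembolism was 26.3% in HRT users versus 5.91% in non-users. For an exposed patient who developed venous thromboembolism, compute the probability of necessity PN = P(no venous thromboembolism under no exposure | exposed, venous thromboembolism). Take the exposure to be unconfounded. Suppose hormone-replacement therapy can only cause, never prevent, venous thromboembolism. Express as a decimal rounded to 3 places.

p₁ = 0.263, p₀ = 0.0591.
Under exogeneity and monotonicity, PN = (p₁ − p₀) / p₁.
PN = (0.263 − 0.0591) / 0.263 = 0.2039 / 0.263 ≈ 0.7753

PN ≈ 0.775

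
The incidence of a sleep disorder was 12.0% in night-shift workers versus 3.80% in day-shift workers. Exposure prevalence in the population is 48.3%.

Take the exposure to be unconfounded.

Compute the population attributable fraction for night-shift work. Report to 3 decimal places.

PAF ≈ 0.510

p₁ = 0.12, p₀ = 0.038.
Overall risk P(Y=1) = π·p₁ + (1−π)·p₀ = 0.483×0.12 + 0.517×0.038 = 0.077606.
Under exogeneity, PAF = [P(Y=1) − p₀] / P(Y=1).
PAF = (0.077606 − 0.038) / 0.077606 ≈ 0.5103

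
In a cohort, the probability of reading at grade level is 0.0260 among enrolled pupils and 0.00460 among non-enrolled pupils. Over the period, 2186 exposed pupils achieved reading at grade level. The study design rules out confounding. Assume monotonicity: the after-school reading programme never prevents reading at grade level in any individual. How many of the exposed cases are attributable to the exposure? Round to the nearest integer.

about 1799 cases

Let p₁ = 0.026, p₀ = 0.0046.
PN = (p₁ − p₀)/p₁ = (0.026 − 0.0046) / 0.026 ≈ 0.82308.
Attributable cases ≈ PN × (exposed cases) = 0.82308 × 2186 ≈ 1799.25.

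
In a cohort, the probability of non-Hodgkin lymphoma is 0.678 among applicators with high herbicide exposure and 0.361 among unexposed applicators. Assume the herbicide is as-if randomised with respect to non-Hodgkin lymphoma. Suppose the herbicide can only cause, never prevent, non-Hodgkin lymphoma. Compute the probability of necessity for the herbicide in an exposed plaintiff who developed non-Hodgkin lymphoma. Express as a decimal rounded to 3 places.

Let p₁ = 0.678, p₀ = 0.361.
Under exogeneity and monotonicity, PN = (p₁ − p₀) / p₁.
PN = (0.678 − 0.361) / 0.678 = 0.317 / 0.678 ≈ 0.4676

PN ≈ 0.468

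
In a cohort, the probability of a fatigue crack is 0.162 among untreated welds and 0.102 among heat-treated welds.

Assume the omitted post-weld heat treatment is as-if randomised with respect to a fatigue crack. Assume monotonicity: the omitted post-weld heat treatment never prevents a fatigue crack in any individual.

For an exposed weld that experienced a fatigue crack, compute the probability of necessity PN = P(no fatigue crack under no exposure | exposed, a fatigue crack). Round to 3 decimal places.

PN ≈ 0.370

Let p₁ = 0.162, p₀ = 0.102.
Under exogeneity and monotonicity, PN = (p₁ − p₀) / p₁.
PN = (0.162 − 0.102) / 0.162 = 0.06 / 0.162 ≈ 0.3704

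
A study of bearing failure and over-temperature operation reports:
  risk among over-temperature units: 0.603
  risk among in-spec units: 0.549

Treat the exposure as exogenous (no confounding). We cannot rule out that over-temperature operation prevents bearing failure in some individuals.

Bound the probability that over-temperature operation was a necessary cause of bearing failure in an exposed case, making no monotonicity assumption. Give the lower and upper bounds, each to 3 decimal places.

0.090 ≤ PN ≤ 0.748

Let p₁ = 0.603, p₀ = 0.549.
Under exogeneity alone the bounds on PN are max{0,(p₁−p₀)/p₁} ≤ PN ≤ min{1,(1−p₀)/p₁}.
  lower = (p₁ − p₀)/p₁ = 0.054 / 0.603 ≈ 0.0896
  upper = min{1, (1 − p₀)/p₁} = 0.451 / 0.603 ≈ 0.7479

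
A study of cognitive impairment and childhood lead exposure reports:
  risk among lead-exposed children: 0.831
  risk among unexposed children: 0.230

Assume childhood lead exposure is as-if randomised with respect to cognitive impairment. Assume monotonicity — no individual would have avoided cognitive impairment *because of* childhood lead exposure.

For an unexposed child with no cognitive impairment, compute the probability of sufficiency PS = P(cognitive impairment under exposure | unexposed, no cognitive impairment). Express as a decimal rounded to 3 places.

PS ≈ 0.781

Let p₁ = 0.831, p₀ = 0.23.
Under exogeneity and monotonicity, PS = (p₁ − p₀) / (1 − p₀).
PS = (0.831 − 0.23) / (1 − 0.23) = 0.601 / 0.77 ≈ 0.7805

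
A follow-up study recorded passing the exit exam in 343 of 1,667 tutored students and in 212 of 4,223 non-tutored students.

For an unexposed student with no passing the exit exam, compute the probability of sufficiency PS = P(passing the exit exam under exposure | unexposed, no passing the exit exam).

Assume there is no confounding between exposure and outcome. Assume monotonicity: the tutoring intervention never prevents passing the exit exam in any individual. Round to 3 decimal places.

PS ≈ 0.164

p₁ = P(outcome | exposed) = 343/1667 = 0.20576
p₀ = P(outcome | unexposed) = 212/4223 = 0.050201
Under exogeneity and monotonicity, PS = (p₁ − p₀) / (1 − p₀).
PS = (0.20576 − 0.050201) / (1 − 0.050201) = 0.15556 / 0.9498 ≈ 0.1638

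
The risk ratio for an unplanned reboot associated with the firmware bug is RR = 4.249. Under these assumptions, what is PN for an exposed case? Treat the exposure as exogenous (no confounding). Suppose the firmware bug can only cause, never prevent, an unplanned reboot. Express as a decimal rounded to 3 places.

Under exogeneity and monotonicity, PN = (RR − 1) / RR = 1 − 1/RR.
PN = (4.249 − 1) / 4.249 = 3.249 / 4.249 ≈ 0.7647

PN ≈ 0.765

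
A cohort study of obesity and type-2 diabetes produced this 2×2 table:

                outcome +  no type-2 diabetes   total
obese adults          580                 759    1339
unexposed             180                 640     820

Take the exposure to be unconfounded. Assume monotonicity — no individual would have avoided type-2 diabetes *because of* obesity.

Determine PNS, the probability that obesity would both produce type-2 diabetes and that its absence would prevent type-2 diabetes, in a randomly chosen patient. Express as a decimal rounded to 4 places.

p₁ = P(outcome | exposed) = 580/1339 = 0.43316
p₀ = P(outcome | unexposed) = 180/820 = 0.21951
Under exogeneity and monotonicity, PNS = p₁ − p₀.
PNS = 0.43316 − 0.21951 = 0.21365

PNS ≈ 0.2136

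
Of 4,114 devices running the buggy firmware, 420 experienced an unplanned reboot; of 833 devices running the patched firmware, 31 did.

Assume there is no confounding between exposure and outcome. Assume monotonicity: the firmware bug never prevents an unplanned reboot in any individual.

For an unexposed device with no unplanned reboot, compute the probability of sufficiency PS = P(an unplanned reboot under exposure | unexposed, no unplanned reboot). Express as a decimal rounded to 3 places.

PS ≈ 0.067

p₁ = P(outcome | exposed) = 420/4114 = 0.10209
p₀ = P(outcome | unexposed) = 31/833 = 0.037215
Under exogeneity and monotonicity, PS = (p₁ − p₀) / (1 − p₀).
PS = (0.10209 − 0.037215) / (1 − 0.037215) = 0.064876 / 0.96279 ≈ 0.0674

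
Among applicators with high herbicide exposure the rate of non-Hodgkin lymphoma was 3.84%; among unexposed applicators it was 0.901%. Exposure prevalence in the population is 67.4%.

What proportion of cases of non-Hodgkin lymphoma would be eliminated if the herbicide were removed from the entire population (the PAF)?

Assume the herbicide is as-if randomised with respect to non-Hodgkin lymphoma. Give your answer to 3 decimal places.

PAF ≈ 0.687

p₁ = 0.0384, p₀ = 0.00901.
Overall risk P(Y=1) = π·p₁ + (1−π)·p₀ = 0.674×0.0384 + 0.326×0.00901 = 0.028819.
Under exogeneity, PAF = [P(Y=1) − p₀] / P(Y=1).
PAF = (0.028819 − 0.00901) / 0.028819 ≈ 0.6874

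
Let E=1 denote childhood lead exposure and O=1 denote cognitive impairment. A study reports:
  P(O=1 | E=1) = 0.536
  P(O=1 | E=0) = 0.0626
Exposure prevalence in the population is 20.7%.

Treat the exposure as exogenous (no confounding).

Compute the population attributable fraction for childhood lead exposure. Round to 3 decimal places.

Let p₁ = 0.536, p₀ = 0.0626.
Overall risk P(Y=1) = π·p₁ + (1−π)·p₀ = 0.207×0.536 + 0.793×0.0626 = 0.16059.
Under exogeneity, PAF = [P(Y=1) − p₀] / P(Y=1).
PAF = (0.16059 − 0.0626) / 0.16059 ≈ 0.6102

PAF ≈ 0.610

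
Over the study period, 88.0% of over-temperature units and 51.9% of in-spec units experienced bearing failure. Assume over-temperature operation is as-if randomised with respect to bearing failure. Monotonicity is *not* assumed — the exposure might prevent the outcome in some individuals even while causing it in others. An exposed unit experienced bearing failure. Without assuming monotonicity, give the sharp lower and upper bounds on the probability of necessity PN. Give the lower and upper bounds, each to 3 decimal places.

0.410 ≤ PN ≤ 0.547

p₁ = 0.88, p₀ = 0.519.
Under exogeneity alone the bounds on PN are max{0,(p₁−p₀)/p₁} ≤ PN ≤ min{1,(1−p₀)/p₁}.
  lower = (p₁ − p₀)/p₁ = 0.361 / 0.88 ≈ 0.4102
  upper = min{1, (1 − p₀)/p₁} = 0.481 / 0.88 ≈ 0.5466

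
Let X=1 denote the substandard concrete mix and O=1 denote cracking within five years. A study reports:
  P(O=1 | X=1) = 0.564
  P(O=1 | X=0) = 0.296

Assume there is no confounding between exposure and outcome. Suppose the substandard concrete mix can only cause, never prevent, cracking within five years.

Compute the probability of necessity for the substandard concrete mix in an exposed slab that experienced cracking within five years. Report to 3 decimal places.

Let p₁ = 0.564, p₀ = 0.296.
Under exogeneity and monotonicity, PN = (p₁ − p₀) / p₁.
PN = (0.564 − 0.296) / 0.564 = 0.268 / 0.564 ≈ 0.4752

PN ≈ 0.475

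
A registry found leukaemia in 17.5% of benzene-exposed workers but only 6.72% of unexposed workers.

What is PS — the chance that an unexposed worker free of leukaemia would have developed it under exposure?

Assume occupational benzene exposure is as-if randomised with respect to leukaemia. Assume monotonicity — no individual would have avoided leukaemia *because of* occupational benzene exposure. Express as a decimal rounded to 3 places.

p₁ = 0.175, p₀ = 0.0672.
Under exogeneity and monotonicity, PS = (p₁ − p₀) / (1 − p₀).
PS = (0.175 − 0.0672) / (1 − 0.0672) = 0.1078 / 0.9328 ≈ 0.1156

PS ≈ 0.116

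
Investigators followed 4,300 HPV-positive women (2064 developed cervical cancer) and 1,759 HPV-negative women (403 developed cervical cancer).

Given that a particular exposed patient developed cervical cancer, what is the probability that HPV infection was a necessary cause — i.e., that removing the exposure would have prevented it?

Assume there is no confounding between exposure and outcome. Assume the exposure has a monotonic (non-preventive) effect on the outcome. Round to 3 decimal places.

PN ≈ 0.523

p₁ = P(outcome | exposed) = 2064/4300 = 0.48
p₀ = P(outcome | unexposed) = 403/1759 = 0.22911
Under exogeneity and monotonicity, PN = (p₁ − p₀) / p₁.
PN = (0.48 − 0.22911) / 0.48 = 0.25089 / 0.48 ≈ 0.5227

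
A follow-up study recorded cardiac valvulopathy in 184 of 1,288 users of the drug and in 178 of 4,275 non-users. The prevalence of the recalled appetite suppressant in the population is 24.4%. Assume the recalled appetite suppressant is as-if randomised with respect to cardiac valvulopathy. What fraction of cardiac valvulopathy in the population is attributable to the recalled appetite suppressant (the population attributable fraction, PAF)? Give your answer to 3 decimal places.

p₁ = P(outcome | exposed) = 184/1288 = 0.14286
p₀ = P(outcome | unexposed) = 178/4275 = 0.041637
Overall risk P(Y=1) = π·p₁ + (1−π)·p₀ = 0.244×0.14286 + 0.756×0.041637 = 0.066335.
Under exogeneity, PAF = [P(Y=1) − p₀] / P(Y=1).
PAF = (0.066335 − 0.041637) / 0.066335 ≈ 0.3723

PAF ≈ 0.372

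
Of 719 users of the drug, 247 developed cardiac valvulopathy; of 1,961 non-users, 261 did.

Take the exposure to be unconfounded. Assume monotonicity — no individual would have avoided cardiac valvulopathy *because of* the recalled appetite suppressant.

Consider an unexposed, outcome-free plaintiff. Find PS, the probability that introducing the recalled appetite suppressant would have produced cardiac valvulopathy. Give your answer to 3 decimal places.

PS ≈ 0.243

p₁ = P(outcome | exposed) = 247/719 = 0.34353
p₀ = P(outcome | unexposed) = 261/1961 = 0.1331
Under exogeneity and monotonicity, PS = (p₁ − p₀) / (1 − p₀).
PS = (0.34353 − 0.1331) / (1 − 0.1331) = 0.21044 / 0.8669 ≈ 0.2427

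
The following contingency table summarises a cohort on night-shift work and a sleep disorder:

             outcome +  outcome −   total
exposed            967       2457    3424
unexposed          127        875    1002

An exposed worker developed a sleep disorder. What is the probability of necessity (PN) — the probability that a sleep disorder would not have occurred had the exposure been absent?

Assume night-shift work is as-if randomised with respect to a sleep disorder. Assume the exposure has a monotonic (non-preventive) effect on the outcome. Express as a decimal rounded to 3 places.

PN ≈ 0.551

p₁ = P(outcome | exposed) = 967/3424 = 0.28242
p₀ = P(outcome | unexposed) = 127/1002 = 0.12675
Under exogeneity and monotonicity, PN = (p₁ − p₀)/p₁.
PN = (0.28242 − 0.12675) / 0.28242 ≈ 0.5512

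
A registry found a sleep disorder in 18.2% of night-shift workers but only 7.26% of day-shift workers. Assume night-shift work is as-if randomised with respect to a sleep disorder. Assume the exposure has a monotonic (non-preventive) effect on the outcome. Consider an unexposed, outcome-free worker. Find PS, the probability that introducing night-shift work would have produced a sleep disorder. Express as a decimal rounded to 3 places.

p₁ = 0.182, p₀ = 0.0726.
Under exogeneity and monotonicity, PS = (p₁ − p₀) / (1 − p₀).
PS = (0.182 − 0.0726) / (1 − 0.0726) = 0.1094 / 0.9274 ≈ 0.1180

PS ≈ 0.118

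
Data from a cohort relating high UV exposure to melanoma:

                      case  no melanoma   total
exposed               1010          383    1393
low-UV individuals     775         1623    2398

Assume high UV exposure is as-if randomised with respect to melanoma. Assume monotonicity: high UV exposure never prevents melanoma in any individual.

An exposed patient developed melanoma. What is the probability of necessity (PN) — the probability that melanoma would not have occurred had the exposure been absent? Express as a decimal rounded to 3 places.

PN ≈ 0.554

p₁ = P(outcome | exposed) = 1010/1393 = 0.72505
p₀ = P(outcome | unexposed) = 775/2398 = 0.32319
Under exogeneity and monotonicity, PN = (p₁ − p₀)/p₁.
PN = (0.72505 − 0.32319) / 0.72505 ≈ 0.5543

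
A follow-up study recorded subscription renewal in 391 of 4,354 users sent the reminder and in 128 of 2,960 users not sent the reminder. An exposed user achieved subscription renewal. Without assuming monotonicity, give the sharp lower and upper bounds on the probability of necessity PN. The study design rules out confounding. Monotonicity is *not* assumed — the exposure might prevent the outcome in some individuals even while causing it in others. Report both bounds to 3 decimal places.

0.518 ≤ PN ≤ 1.000

p₁ = P(outcome | exposed) = 391/4354 = 0.089802
p₀ = P(outcome | unexposed) = 128/2960 = 0.043243
Under exogeneity alone the bounds on PN are max{0,(p₁−p₀)/p₁} ≤ PN ≤ min{1,(1−p₀)/p₁}.
  lower = (p₁ − p₀)/p₁ = 0.046559 / 0.089802 ≈ 0.5185
  upper = min{1, (1 − p₀)/p₁} = 0.95676 / 0.089802 ≈ 10.6540 → capped at 1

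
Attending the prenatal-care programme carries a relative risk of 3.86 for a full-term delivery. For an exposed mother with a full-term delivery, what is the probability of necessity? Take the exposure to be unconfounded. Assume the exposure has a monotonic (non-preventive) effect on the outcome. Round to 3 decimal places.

Under exogeneity and monotonicity, PN = (RR − 1) / RR = 1 − 1/RR.
PN = (3.86 − 1) / 3.86 = 2.86 / 3.86 ≈ 0.7409

PN ≈ 0.741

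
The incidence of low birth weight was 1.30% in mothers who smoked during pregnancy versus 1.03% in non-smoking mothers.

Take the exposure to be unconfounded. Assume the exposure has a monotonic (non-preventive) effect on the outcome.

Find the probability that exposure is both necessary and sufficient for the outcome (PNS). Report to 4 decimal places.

p₁ = 0.013, p₀ = 0.0103.
Under exogeneity and monotonicity, PNS = p₁ − p₀.
PNS = 0.013 − 0.0103 = 0.0027

PNS ≈ 0.0027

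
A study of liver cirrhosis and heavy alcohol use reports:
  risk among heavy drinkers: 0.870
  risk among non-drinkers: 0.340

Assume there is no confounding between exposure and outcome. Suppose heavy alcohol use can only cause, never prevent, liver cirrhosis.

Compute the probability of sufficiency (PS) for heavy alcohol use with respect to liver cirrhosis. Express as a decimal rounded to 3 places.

Let p₁ = 0.87, p₀ = 0.34.
Under exogeneity and monotonicity, PS = (p₁ − p₀) / (1 − p₀).
PS = (0.87 − 0.34) / (1 − 0.34) = 0.53 / 0.66 ≈ 0.8030

PS ≈ 0.803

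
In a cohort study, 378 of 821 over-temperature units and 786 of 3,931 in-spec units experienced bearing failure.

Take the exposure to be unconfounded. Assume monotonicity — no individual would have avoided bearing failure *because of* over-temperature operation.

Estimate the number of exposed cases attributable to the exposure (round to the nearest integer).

p₁ = P(outcome | exposed) = 378/821 = 0.46041
p₀ = P(outcome | unexposed) = 786/3931 = 0.19995
PN = (p₁ − p₀)/p₁ = (0.46041 − 0.19995) / 0.46041 ≈ 0.56572.
Attributable cases ≈ PN × (exposed cases) = 0.56572 × 378 ≈ 213.84.

about 214 cases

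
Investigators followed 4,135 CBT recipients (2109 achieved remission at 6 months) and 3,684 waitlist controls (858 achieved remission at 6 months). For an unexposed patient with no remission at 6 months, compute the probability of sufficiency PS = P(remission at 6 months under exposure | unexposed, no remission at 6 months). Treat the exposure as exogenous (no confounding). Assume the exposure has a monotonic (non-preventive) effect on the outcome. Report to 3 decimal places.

p₁ = P(outcome | exposed) = 2109/4135 = 0.51004
p₀ = P(outcome | unexposed) = 858/3684 = 0.2329
Under exogeneity and monotonicity, PS = (p₁ − p₀) / (1 − p₀).
PS = (0.51004 − 0.2329) / (1 − 0.2329) = 0.27714 / 0.7671 ≈ 0.3613

PS ≈ 0.361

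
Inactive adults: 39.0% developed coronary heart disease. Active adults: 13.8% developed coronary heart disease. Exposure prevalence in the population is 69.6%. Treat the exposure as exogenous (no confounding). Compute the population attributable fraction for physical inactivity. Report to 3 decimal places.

PAF ≈ 0.560

p₁ = 0.39, p₀ = 0.138.
Overall risk P(Y=1) = π·p₁ + (1−π)·p₀ = 0.696×0.39 + 0.304×0.138 = 0.31339.
Under exogeneity, PAF = [P(Y=1) − p₀] / P(Y=1).
PAF = (0.31339 − 0.138) / 0.31339 ≈ 0.5597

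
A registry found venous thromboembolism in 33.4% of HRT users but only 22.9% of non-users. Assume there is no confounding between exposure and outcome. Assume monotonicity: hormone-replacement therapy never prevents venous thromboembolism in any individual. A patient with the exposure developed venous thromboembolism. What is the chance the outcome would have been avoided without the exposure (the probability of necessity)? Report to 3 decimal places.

p₁ = 0.334, p₀ = 0.229.
Under exogeneity and monotonicity, PN = (p₁ − p₀) / p₁.
PN = (0.334 − 0.229) / 0.334 = 0.105 / 0.334 ≈ 0.3144

PN ≈ 0.314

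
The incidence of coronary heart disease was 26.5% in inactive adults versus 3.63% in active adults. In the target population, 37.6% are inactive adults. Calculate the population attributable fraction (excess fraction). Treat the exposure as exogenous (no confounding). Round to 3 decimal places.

p₁ = 0.265, p₀ = 0.0363.
Overall risk P(Y=1) = π·p₁ + (1−π)·p₀ = 0.376×0.265 + 0.624×0.0363 = 0.12229.
Under exogeneity, PAF = [P(Y=1) − p₀] / P(Y=1).
PAF = (0.12229 − 0.0363) / 0.12229 ≈ 0.7032

PAF ≈ 0.703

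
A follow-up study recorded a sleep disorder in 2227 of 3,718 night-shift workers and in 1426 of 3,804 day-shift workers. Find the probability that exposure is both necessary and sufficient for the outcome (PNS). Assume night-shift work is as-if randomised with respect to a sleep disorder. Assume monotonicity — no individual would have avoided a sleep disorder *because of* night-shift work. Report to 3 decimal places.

p₁ = P(outcome | exposed) = 2227/3718 = 0.59898
p₀ = P(outcome | unexposed) = 1426/3804 = 0.37487
Under exogeneity and monotonicity, PNS = p₁ − p₀.
PNS = 0.59898 − 0.37487 = 0.22411

PNS ≈ 0.224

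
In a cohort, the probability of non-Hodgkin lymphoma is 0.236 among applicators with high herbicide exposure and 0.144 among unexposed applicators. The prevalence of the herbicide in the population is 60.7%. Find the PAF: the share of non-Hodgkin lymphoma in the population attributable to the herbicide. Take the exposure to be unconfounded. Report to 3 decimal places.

PAF ≈ 0.279

Let p₁ = 0.236, p₀ = 0.144.
Overall risk P(Y=1) = π·p₁ + (1−π)·p₀ = 0.607×0.236 + 0.393×0.144 = 0.19984.
Under exogeneity, PAF = [P(Y=1) − p₀] / P(Y=1).
PAF = (0.19984 − 0.144) / 0.19984 ≈ 0.2794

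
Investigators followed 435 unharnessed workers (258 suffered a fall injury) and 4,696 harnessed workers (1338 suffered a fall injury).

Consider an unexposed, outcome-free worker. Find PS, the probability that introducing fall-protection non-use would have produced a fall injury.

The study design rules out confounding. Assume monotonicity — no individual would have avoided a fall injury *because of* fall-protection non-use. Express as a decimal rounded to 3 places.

p₁ = P(outcome | exposed) = 258/435 = 0.5931
p₀ = P(outcome | unexposed) = 1338/4696 = 0.28492
Under exogeneity and monotonicity, PS = (p₁ − p₀) / (1 − p₀).
PS = (0.5931 − 0.28492) / (1 − 0.28492) = 0.30818 / 0.71508 ≈ 0.4310

PS ≈ 0.431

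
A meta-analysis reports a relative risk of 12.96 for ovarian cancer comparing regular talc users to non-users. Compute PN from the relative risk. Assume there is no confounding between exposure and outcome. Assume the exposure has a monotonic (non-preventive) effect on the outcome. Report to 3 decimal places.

PN ≈ 0.923

Under exogeneity and monotonicity, PN = (RR − 1) / RR = 1 − 1/RR.
PN = (12.96 − 1) / 12.96 = 11.96 / 12.96 ≈ 0.9228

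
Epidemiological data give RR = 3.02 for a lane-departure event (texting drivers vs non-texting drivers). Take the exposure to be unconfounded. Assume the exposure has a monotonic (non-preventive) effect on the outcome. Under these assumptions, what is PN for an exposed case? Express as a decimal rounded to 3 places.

PN ≈ 0.669

Under exogeneity and monotonicity, PN = (RR − 1) / RR = 1 − 1/RR.
PN = (3.02 − 1) / 3.02 = 2.02 / 3.02 ≈ 0.6689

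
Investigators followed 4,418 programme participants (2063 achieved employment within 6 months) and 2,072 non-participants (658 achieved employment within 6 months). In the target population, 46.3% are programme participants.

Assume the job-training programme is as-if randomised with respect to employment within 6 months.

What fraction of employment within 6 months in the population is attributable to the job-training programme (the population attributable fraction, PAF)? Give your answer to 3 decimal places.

p₁ = P(outcome | exposed) = 2063/4418 = 0.46695
p₀ = P(outcome | unexposed) = 658/2072 = 0.31757
Overall risk P(Y=1) = π·p₁ + (1−π)·p₀ = 0.463×0.46695 + 0.537×0.31757 = 0.38673.
Under exogeneity, PAF = [P(Y=1) − p₀] / P(Y=1).
PAF = (0.38673 − 0.31757) / 0.38673 ≈ 0.1788

PAF ≈ 0.179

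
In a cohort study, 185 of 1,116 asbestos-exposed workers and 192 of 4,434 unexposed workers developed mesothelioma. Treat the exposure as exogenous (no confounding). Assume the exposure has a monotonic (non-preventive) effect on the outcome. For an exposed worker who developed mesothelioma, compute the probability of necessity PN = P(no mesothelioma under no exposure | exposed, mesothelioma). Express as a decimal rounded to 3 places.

p₁ = P(outcome | exposed) = 185/1116 = 0.16577
p₀ = P(outcome | unexposed) = 192/4434 = 0.043302
Under exogeneity and monotonicity, PN = (p₁ − p₀) / p₁.
PN = (0.16577 − 0.043302) / 0.16577 = 0.12247 / 0.16577 ≈ 0.7388

PN ≈ 0.739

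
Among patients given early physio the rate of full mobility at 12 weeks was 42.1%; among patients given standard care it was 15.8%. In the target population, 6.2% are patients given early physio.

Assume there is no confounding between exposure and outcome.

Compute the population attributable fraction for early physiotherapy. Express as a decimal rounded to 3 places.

PAF ≈ 0.094

p₁ = 0.421, p₀ = 0.158.
Overall risk P(Y=1) = π·p₁ + (1−π)·p₀ = 0.062×0.421 + 0.938×0.158 = 0.17431.
Under exogeneity, PAF = [P(Y=1) − p₀] / P(Y=1).
PAF = (0.17431 − 0.158) / 0.17431 ≈ 0.0935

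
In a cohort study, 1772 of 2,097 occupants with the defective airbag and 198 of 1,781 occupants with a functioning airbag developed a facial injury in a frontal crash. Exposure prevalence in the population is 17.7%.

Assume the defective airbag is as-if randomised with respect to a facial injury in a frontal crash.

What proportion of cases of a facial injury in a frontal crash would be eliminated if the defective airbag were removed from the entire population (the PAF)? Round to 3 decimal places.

p₁ = P(outcome | exposed) = 1772/2097 = 0.84502
p₀ = P(outcome | unexposed) = 198/1781 = 0.11117
Overall risk P(Y=1) = π·p₁ + (1−π)·p₀ = 0.177×0.84502 + 0.823×0.11117 = 0.24106.
Under exogeneity, PAF = [P(Y=1) − p₀] / P(Y=1).
PAF = (0.24106 − 0.11117) / 0.24106 ≈ 0.5388

PAF ≈ 0.539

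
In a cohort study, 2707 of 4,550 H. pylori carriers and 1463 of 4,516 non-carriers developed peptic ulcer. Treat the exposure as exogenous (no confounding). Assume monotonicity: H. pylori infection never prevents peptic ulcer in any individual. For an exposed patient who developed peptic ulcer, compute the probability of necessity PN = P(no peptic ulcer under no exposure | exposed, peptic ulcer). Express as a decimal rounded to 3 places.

PN ≈ 0.455

p₁ = P(outcome | exposed) = 2707/4550 = 0.59495
p₀ = P(outcome | unexposed) = 1463/4516 = 0.32396
Under exogeneity and monotonicity, PN = (p₁ − p₀) / p₁.
PN = (0.59495 − 0.32396) / 0.59495 = 0.27099 / 0.59495 ≈ 0.4555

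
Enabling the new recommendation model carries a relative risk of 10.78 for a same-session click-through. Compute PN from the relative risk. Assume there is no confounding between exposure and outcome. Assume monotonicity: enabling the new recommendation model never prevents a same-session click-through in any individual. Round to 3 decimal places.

PN ≈ 0.907

Under exogeneity and monotonicity, PN = (RR − 1) / RR = 1 − 1/RR.
PN = (10.78 − 1) / 10.78 = 9.78 / 10.78 ≈ 0.9072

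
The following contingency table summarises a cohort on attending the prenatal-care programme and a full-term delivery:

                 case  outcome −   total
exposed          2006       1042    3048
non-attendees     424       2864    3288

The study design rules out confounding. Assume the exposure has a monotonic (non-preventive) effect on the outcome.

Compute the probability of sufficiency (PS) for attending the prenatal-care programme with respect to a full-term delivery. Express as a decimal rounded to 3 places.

p₁ = P(outcome | exposed) = 2006/3048 = 0.65814
p₀ = P(outcome | unexposed) = 424/3288 = 0.12895
Under exogeneity and monotonicity, PS = (p₁ − p₀) / (1 − p₀).
PS = (0.65814 − 0.12895) / (1 − 0.12895) = 0.52918 / 0.87105 ≈ 0.6075

PS ≈ 0.608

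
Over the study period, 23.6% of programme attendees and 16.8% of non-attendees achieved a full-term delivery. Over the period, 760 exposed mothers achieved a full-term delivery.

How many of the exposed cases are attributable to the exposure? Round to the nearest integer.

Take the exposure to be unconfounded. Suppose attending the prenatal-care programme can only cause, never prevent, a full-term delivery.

p₁ = 0.236, p₀ = 0.168.
PN = (p₁ − p₀)/p₁ = (0.236 − 0.168) / 0.236 ≈ 0.28814.
Attributable cases ≈ PN × (exposed cases) = 0.28814 × 760 ≈ 218.98.

about 219 cases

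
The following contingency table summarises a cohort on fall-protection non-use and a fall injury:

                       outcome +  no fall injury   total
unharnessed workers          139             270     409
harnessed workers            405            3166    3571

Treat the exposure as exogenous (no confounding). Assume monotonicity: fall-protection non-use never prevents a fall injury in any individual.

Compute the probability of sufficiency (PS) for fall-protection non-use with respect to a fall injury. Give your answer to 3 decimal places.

p₁ = P(outcome | exposed) = 139/409 = 0.33985
p₀ = P(outcome | unexposed) = 405/3571 = 0.11341
Under exogeneity and monotonicity, PS = (p₁ − p₀) / (1 − p₀).
PS = (0.33985 − 0.11341) / (1 − 0.11341) = 0.22644 / 0.88659 ≈ 0.2554

PS ≈ 0.255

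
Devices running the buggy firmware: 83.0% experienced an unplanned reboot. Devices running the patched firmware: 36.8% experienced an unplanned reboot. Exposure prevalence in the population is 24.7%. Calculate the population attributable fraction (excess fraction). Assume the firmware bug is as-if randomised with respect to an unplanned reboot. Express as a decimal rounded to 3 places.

p₁ = 0.83, p₀ = 0.368.
Overall risk P(Y=1) = π·p₁ + (1−π)·p₀ = 0.247×0.83 + 0.753×0.368 = 0.48211.
Under exogeneity, PAF = [P(Y=1) − p₀] / P(Y=1).
PAF = (0.48211 − 0.368) / 0.48211 ≈ 0.2367

PAF ≈ 0.237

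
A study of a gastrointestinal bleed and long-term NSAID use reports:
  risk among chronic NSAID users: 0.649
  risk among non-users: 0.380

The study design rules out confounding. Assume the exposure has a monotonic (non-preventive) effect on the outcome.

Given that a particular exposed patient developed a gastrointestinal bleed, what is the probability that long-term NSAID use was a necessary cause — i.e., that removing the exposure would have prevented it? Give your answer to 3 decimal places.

Let p₁ = 0.649, p₀ = 0.38.
Under exogeneity and monotonicity, PN = (p₁ − p₀) / p₁.
PN = (0.649 − 0.38) / 0.649 = 0.269 / 0.649 ≈ 0.4145

PN ≈ 0.414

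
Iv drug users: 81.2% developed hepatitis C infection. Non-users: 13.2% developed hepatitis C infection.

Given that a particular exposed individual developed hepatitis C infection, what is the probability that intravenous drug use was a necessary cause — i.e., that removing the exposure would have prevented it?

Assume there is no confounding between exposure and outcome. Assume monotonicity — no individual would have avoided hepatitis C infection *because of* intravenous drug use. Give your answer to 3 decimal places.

p₁ = 0.812, p₀ = 0.132.
Under exogeneity and monotonicity, PN = (p₁ − p₀) / p₁.
PN = (0.812 − 0.132) / 0.812 = 0.68 / 0.812 ≈ 0.8374

PN ≈ 0.837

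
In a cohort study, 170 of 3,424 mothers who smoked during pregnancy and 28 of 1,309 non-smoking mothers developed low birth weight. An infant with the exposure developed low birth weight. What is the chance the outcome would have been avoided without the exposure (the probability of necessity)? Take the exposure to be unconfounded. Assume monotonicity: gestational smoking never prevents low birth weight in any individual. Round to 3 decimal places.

p₁ = P(outcome | exposed) = 170/3424 = 0.04965
p₀ = P(outcome | unexposed) = 28/1309 = 0.02139
Under exogeneity and monotonicity, PN = (p₁ − p₀) / p₁.
PN = (0.04965 − 0.02139) / 0.04965 = 0.028259 / 0.04965 ≈ 0.5692

PN ≈ 0.569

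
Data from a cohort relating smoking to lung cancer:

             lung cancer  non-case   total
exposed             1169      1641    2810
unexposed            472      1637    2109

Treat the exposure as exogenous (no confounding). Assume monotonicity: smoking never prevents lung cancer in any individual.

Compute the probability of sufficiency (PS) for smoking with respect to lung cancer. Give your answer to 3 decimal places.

p₁ = P(outcome | exposed) = 1169/2810 = 0.41601
p₀ = P(outcome | unexposed) = 472/2109 = 0.2238
Under exogeneity and monotonicity, PS = (p₁ − p₀)/(1 − p₀).
PS = (0.41601 − 0.2238) / 0.7762 ≈ 0.2476

PS ≈ 0.248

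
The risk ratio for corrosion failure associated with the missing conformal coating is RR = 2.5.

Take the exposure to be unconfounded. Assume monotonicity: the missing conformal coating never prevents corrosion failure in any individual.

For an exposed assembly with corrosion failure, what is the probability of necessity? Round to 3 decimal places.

PN ≈ 0.600

Under exogeneity and monotonicity, PN = (RR − 1) / RR = 1 − 1/RR.
PN = (2.5 − 1) / 2.5 = 1.5 / 2.5 ≈ 0.6000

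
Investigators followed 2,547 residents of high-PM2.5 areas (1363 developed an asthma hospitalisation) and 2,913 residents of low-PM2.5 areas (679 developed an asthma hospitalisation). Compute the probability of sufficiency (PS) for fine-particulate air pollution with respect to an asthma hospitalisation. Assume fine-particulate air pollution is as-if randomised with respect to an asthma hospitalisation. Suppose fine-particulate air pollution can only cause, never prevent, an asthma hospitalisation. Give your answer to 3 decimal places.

p₁ = P(outcome | exposed) = 1363/2547 = 0.53514
p₀ = P(outcome | unexposed) = 679/2913 = 0.23309
Under exogeneity and monotonicity, PS = (p₁ − p₀) / (1 − p₀).
PS = (0.53514 − 0.23309) / (1 − 0.23309) = 0.30205 / 0.76691 ≈ 0.3939

PS ≈ 0.394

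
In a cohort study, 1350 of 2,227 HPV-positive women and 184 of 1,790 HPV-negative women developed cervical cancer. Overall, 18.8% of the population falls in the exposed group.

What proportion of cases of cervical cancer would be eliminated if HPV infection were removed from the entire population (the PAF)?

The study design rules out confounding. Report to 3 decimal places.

PAF ≈ 0.479

p₁ = P(outcome | exposed) = 1350/2227 = 0.6062
p₀ = P(outcome | unexposed) = 184/1790 = 0.10279
Overall risk P(Y=1) = π·p₁ + (1−π)·p₀ = 0.188×0.6062 + 0.812×0.10279 = 0.19743.
Under exogeneity, PAF = [P(Y=1) − p₀] / P(Y=1).
PAF = (0.19743 − 0.10279) / 0.19743 ≈ 0.4794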